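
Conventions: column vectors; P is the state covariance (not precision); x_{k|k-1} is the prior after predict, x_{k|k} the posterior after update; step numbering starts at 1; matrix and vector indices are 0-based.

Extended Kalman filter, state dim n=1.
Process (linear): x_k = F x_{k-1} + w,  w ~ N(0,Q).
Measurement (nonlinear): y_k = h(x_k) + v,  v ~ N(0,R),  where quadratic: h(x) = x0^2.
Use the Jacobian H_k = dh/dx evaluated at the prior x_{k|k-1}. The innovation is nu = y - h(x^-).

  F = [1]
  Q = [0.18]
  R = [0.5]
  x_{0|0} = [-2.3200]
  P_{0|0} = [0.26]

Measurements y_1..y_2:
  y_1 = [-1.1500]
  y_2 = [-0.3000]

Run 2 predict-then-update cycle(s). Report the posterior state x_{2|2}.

x_post = [-0.5902]

step 1: x^-=[-2.3200]  P^-=[0.4400]  H_jac=[-4.6400]  S=[9.9730]  K=[-0.2047]  nu=[-6.5324]  x^+=[-0.9827]  P^+=[0.0221]
step 2: x^-=[-0.9827]  P^-=[0.2021]  H_jac=[-1.9655]  S=[1.2806]  K=[-0.3101]  nu=[-1.2658]  x^+=[-0.5902]  P^+=[0.0789]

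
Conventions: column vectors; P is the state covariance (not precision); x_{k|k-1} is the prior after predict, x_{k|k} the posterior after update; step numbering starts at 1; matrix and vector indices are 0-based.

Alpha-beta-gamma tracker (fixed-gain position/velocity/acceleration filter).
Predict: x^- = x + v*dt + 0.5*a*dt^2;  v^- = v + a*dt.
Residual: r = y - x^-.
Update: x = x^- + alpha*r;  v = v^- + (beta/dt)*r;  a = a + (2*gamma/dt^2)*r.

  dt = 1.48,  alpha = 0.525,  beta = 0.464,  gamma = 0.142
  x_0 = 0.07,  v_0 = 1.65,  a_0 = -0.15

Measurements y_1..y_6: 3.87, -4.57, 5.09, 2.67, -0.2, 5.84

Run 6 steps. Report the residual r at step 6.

resid = 6.3182

step 1: x_pred=2.3477  r=1.5223  x^+=3.1469  v^+=1.9053  a^+=0.0474
step 2: x_pred=6.0186  r=-10.5886  x^+=0.4596  v^+=-1.3443  a^+=-1.3255
step 3: x_pred=-2.9817  r=8.0717  x^+=1.2560  v^+=-0.7755  a^+=-0.2790
step 4: x_pred=-0.1972  r=2.8672  x^+=1.3081  v^+=-0.2894  a^+=0.0928
step 5: x_pred=0.9814  r=-1.1814  x^+=0.3612  v^+=-0.5224  a^+=-0.0604
step 6: x_pred=-0.4782  r=6.3182  x^+=2.8389  v^+=1.3690  a^+=0.7588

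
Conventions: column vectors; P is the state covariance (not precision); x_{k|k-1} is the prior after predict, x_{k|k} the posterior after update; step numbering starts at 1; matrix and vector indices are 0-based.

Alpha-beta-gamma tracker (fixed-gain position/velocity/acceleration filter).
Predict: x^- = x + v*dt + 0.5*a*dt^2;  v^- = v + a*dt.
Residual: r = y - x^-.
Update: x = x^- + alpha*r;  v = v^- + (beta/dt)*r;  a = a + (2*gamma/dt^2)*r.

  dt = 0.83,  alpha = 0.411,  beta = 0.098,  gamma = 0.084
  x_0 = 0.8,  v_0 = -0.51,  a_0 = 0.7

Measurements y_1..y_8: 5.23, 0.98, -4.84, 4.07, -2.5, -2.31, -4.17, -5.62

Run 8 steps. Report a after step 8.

step 1: x_pred=0.6178  r=4.6122  x^+=2.5134  v^+=0.6156  a^+=1.8248
step 2: x_pred=3.6529  r=-2.6729  x^+=2.5543  v^+=1.8145  a^+=1.1729
step 3: x_pred=4.4644  r=-9.3044  x^+=0.6403  v^+=1.6895  a^+=-1.0961
step 4: x_pred=1.6650  r=2.4050  x^+=2.6535  v^+=1.0637  a^+=-0.5096
step 5: x_pred=3.3608  r=-5.8608  x^+=0.9520  v^+=-0.0513  a^+=-1.9389
step 6: x_pred=0.2416  r=-2.5516  x^+=-0.8071  v^+=-1.9618  a^+=-2.5611
step 7: x_pred=-3.3176  r=-0.8524  x^+=-3.6679  v^+=-4.1882  a^+=-2.7690
step 8: x_pred=-8.0979  r=2.4779  x^+=-7.0795  v^+=-6.1938  a^+=-2.1647

a_post = -2.1647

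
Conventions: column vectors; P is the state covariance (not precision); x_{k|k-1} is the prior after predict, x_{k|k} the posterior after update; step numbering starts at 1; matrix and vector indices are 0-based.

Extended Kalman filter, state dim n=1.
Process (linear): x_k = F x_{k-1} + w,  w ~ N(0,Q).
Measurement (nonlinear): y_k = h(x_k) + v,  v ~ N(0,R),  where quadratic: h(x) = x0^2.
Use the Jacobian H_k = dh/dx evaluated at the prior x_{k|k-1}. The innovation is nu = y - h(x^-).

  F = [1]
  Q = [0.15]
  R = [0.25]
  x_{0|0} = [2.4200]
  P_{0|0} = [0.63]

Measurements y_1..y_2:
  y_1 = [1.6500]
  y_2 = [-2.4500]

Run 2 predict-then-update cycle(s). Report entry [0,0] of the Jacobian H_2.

H_jac[0,0] = 3.1253

step 1: x^-=[2.4200]  P^-=[0.7800]  H_jac=[4.8400]  S=[18.5220]  K=[0.2038]  nu=[-4.2064]  x^+=[1.5626]  P^+=[0.0105]
step 2: x^-=[1.5626]  P^-=[0.1605]  H_jac=[3.1253]  S=[1.8179]  K=[0.2760]  nu=[-4.8918]  x^+=[0.2126]  P^+=[0.0221]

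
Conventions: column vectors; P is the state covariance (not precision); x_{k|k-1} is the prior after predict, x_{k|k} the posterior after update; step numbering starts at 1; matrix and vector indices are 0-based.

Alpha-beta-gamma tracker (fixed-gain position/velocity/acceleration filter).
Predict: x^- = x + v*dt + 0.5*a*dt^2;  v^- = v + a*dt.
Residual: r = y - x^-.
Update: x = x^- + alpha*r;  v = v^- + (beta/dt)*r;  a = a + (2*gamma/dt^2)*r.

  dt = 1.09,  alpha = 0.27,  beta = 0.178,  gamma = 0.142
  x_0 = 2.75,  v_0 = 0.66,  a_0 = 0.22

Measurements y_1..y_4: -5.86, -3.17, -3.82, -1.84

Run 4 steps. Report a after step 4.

a_post = 0.7578

step 1: x_pred=3.6001  r=-9.4601  x^+=1.0459  v^+=-0.6451  a^+=-2.0413
step 2: x_pred=-0.8699  r=-2.3001  x^+=-1.4909  v^+=-3.2457  a^+=-2.5911
step 3: x_pred=-6.5680  r=2.7480  x^+=-5.8260  v^+=-5.6213  a^+=-1.9343
step 4: x_pred=-13.1023  r=11.2623  x^+=-10.0615  v^+=-5.8905  a^+=0.7578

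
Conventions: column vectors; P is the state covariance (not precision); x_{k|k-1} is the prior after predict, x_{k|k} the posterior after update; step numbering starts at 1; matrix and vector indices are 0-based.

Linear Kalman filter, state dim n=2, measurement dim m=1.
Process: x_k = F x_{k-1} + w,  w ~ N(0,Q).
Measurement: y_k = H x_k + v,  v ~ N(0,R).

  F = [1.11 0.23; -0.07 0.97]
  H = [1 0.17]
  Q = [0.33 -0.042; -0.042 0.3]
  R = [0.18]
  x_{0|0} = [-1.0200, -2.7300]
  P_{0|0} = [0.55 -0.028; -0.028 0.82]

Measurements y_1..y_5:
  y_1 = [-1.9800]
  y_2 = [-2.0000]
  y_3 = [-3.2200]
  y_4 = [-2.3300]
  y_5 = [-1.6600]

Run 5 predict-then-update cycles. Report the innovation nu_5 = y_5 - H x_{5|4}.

step 1: x^-=[-1.7601, -2.5767]  P^-=[1.0367 0.0685; 0.0685 1.0780]  S=[1.2712]  K=[0.8247; 0.1981]  nu=[0.2181]  x^+=[-1.5802, -2.5335]  P^+=[0.1721 -0.1391; -0.1391 1.0282]
step 2: x^-=[-2.3367, -2.3469]  P^-=[0.5254 0.0264; 0.0264 1.2871]  S=[0.7516]  K=[0.7050; 0.3263]  nu=[0.7357]  x^+=[-1.8180, -2.1068]  P^+=[0.1518 -0.1465; -0.1465 1.2071]
step 3: x^-=[-2.5026, -1.9163]  P^-=[0.5061 0.0602; 0.0602 1.4564]  S=[0.7487]  K=[0.6897; 0.4111]  nu=[-0.3916]  x^+=[-2.7727, -2.0773]  P^+=[0.1500 -0.1521; -0.1521 1.3299]
step 4: x^-=[-3.5555, -1.8209]  P^-=[0.5075 0.0817; 0.0817 1.5727]  S=[0.7608]  K=[0.6854; 0.4589]  nu=[1.5350]  x^+=[-2.5034, -1.1165]  P^+=[0.1501 -0.1575; -0.1575 1.4125]
step 5: x^-=[-3.0356, -0.9078]  P^-=[0.5093 0.0944; 0.0944 1.6511]  S=[0.7691]  K=[0.6831; 0.4877]  nu=[1.5299]  x^+=[-1.9906, -0.1617]  P^+=[0.1505 -0.1618; -0.1618 1.4682]

innov = [1.5299]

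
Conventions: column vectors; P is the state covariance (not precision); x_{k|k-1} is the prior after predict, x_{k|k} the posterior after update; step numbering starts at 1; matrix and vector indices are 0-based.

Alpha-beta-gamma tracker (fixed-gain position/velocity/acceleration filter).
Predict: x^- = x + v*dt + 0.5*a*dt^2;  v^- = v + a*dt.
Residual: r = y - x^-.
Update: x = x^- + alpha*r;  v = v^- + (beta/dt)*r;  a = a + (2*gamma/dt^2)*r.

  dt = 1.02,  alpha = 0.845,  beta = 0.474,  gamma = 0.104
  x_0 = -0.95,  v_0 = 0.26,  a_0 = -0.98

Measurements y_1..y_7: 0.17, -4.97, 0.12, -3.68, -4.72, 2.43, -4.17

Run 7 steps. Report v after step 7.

step 1: x_pred=-1.1946  r=1.3646  x^+=-0.0415  v^+=-0.1055  a^+=-0.7072
step 2: x_pred=-0.5170  r=-4.4530  x^+=-4.2798  v^+=-2.8961  a^+=-1.5975
step 3: x_pred=-8.0648  r=8.1848  x^+=-1.1487  v^+=-0.7220  a^+=0.0389
step 4: x_pred=-1.8649  r=-1.8151  x^+=-3.3987  v^+=-1.5258  a^+=-0.3240
step 5: x_pred=-5.1236  r=0.4036  x^+=-4.7826  v^+=-1.6688  a^+=-0.2433
step 6: x_pred=-6.6113  r=9.0413  x^+=1.0286  v^+=2.2846  a^+=1.5642
step 7: x_pred=4.1726  r=-8.3426  x^+=-2.8769  v^+=0.0032  a^+=-0.1036

v_post = 0.0032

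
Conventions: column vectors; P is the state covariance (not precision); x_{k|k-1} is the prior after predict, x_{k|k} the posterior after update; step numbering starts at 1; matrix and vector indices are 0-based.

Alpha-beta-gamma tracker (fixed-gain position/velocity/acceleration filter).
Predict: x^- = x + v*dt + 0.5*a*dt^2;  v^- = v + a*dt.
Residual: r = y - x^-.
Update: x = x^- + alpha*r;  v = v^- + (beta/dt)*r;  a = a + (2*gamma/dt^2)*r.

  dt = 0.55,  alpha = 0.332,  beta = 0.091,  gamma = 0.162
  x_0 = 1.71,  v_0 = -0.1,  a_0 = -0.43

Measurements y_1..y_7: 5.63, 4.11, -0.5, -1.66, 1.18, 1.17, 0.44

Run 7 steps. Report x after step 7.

x_post = -5.1355

step 1: x_pred=1.5900  r=4.0400  x^+=2.9313  v^+=0.3319  a^+=3.8972
step 2: x_pred=3.7033  r=0.4067  x^+=3.8383  v^+=2.5427  a^+=4.3328
step 3: x_pred=5.8921  r=-6.3921  x^+=3.7699  v^+=3.8681  a^+=-2.5136
step 4: x_pred=5.5172  r=-7.1772  x^+=3.1344  v^+=1.2981  a^+=-10.2010
step 5: x_pred=2.3055  r=-1.1255  x^+=1.9318  v^+=-4.4986  a^+=-11.4064
step 6: x_pred=-2.2676  r=3.4376  x^+=-1.1263  v^+=-10.2034  a^+=-7.7244
step 7: x_pred=-7.9065  r=8.3465  x^+=-5.1355  v^+=-13.0708  a^+=1.2153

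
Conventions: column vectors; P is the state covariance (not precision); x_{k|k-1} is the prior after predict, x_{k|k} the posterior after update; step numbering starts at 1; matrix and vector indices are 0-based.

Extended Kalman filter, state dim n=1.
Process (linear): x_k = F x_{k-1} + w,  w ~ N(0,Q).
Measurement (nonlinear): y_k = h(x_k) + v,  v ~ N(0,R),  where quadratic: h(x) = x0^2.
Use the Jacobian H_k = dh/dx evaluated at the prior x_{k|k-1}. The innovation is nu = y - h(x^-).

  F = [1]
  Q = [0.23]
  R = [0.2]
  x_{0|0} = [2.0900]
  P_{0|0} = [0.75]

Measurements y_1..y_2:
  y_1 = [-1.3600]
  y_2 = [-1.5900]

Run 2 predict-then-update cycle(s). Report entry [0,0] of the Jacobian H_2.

step 1: x^-=[2.0900]  P^-=[0.9800]  H_jac=[4.1800]  S=[17.3230]  K=[0.2365]  nu=[-5.7281]  x^+=[0.7355]  P^+=[0.0113]
step 2: x^-=[0.7355]  P^-=[0.2413]  H_jac=[1.4709]  S=[0.7221]  K=[0.4916]  nu=[-2.1309]  x^+=[-0.3120]  P^+=[0.0668]

H_jac[0,0] = 1.4709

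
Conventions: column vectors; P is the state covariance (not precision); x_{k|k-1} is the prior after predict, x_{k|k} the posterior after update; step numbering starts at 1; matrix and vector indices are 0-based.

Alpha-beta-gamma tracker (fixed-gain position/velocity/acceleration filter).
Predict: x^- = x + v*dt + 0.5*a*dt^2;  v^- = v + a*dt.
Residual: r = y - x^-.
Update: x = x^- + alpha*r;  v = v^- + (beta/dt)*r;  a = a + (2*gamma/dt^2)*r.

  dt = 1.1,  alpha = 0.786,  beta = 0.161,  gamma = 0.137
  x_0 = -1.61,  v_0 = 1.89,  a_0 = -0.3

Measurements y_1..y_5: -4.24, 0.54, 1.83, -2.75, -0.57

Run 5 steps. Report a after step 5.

step 1: x_pred=0.2875  r=-4.5275  x^+=-3.2711  v^+=0.8973  a^+=-1.3252
step 2: x_pred=-3.0858  r=3.6258  x^+=-0.2359  v^+=-0.0297  a^+=-0.5042
step 3: x_pred=-0.5737  r=2.4037  x^+=1.3156  v^+=-0.2325  a^+=0.0401
step 4: x_pred=1.0841  r=-3.8341  x^+=-1.9295  v^+=-0.7496  a^+=-0.8281
step 5: x_pred=-3.2550  r=2.6850  x^+=-1.1446  v^+=-1.2675  a^+=-0.2201

a_post = -0.2201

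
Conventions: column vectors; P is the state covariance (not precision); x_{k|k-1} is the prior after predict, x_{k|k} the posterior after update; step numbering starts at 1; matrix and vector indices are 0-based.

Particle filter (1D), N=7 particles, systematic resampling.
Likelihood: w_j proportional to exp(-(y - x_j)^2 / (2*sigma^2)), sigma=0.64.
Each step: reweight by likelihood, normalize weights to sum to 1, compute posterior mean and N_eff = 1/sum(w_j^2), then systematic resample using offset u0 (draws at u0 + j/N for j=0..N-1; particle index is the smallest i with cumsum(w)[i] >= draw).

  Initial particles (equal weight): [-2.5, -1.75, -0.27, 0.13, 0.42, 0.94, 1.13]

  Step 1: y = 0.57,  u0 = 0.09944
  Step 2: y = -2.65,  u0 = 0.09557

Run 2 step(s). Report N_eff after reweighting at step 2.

step 1: w=[0.0000, 0.0004, 0.1138, 0.2126, 0.2619, 0.2278, 0.1836]  mean=0.5278  Neff=4.7099  idx=[2, 3, 4, 4, 5, 5, 6]
step 2: w=[0.9082, 0.0731, 0.0092, 0.0092, 0.0001, 0.0001, 0.0000]  mean=-0.2277  Neff=1.2044  idx=[0, 0, 0, 0, 0, 0, 1]

N_eff = 1.2044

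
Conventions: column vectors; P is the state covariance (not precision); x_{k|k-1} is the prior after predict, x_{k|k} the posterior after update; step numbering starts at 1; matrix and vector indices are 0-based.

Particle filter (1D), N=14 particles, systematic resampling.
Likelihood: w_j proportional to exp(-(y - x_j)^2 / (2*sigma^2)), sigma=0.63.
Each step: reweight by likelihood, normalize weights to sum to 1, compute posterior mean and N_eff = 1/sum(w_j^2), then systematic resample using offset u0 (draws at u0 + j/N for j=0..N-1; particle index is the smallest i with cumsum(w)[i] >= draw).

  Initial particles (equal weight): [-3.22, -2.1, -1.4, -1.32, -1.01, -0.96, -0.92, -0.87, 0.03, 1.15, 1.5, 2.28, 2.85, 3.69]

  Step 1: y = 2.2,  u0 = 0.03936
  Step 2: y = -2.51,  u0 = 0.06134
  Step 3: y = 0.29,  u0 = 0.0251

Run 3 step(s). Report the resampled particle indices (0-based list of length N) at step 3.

resampled_idx = [0, 1, 2, 3, 3, 4, 5, 6, 7, 8, 9, 10, 11, 12]

step 1: w=[0.0000, 0.0000, 0.0000, 0.0000, 0.0000, 0.0000, 0.0000, 0.0000, 0.0011, 0.1025, 0.2218, 0.4079, 0.2415, 0.0251]  mean=2.1617  Neff=3.5077  idx=[9, 10, 10, 10, 10, 11, 11, 11, 11, 11, 12, 12, 12, 12]
step 2: w=[0.8803, 0.0299, 0.0299, 0.0299, 0.0299, 0.0000, 0.0000, 0.0000, 0.0000, 0.0000, 0.0000, 0.0000, 0.0000, 0.0000]  mean=1.1919  Neff=1.2845  idx=[0, 0, 0, 0, 0, 0, 0, 0, 0, 0, 0, 0, 2, 4]
step 3: w=[0.0781, 0.0781, 0.0781, 0.0781, 0.0781, 0.0781, 0.0781, 0.0781, 0.0781, 0.0781, 0.0781, 0.0781, 0.0314, 0.0314]  mean=1.1719  Neff=13.3022  idx=[0, 1, 2, 3, 3, 4, 5, 6, 7, 8, 9, 10, 11, 12]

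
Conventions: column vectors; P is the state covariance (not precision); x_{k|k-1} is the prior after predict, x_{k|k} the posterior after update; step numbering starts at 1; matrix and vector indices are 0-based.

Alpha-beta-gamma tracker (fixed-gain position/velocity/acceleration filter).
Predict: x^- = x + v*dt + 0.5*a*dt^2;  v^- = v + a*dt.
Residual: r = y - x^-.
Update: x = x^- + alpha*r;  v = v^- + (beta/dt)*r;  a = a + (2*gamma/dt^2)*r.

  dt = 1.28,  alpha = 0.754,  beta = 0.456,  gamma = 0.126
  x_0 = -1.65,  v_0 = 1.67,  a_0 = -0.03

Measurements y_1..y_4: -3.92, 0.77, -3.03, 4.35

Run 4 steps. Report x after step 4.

step 1: x_pred=0.4630  r=-4.3830  x^+=-2.8418  v^+=0.0701  a^+=-0.7041
step 2: x_pred=-3.3288  r=4.0988  x^+=-0.2383  v^+=0.6290  a^+=-0.0737
step 3: x_pred=0.5065  r=-3.5365  x^+=-2.1600  v^+=-0.7252  a^+=-0.6177
step 4: x_pred=-3.5942  r=7.9442  x^+=2.3957  v^+=1.3144  a^+=0.6042

x_post = 2.3957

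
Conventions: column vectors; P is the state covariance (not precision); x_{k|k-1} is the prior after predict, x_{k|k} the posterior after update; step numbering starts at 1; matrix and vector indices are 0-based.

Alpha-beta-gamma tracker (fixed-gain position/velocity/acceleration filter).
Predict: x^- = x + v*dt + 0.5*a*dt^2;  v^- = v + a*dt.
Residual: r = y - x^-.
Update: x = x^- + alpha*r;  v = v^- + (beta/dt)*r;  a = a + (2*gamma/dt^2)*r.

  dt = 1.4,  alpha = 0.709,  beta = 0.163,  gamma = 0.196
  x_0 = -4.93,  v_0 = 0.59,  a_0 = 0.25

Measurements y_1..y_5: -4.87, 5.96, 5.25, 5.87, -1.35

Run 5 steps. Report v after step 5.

step 1: x_pred=-3.8590  r=-1.0110  x^+=-4.5758  v^+=0.8223  a^+=0.0478
step 2: x_pred=-3.3777  r=9.3377  x^+=3.2427  v^+=1.9764  a^+=1.9153
step 3: x_pred=7.8867  r=-2.6367  x^+=6.0173  v^+=4.3509  a^+=1.3880
step 4: x_pred=13.4688  r=-7.5988  x^+=8.0812  v^+=5.4094  a^+=-0.1317
step 5: x_pred=15.5253  r=-16.8753  x^+=3.5607  v^+=3.2602  a^+=-3.5068

v_post = 3.2602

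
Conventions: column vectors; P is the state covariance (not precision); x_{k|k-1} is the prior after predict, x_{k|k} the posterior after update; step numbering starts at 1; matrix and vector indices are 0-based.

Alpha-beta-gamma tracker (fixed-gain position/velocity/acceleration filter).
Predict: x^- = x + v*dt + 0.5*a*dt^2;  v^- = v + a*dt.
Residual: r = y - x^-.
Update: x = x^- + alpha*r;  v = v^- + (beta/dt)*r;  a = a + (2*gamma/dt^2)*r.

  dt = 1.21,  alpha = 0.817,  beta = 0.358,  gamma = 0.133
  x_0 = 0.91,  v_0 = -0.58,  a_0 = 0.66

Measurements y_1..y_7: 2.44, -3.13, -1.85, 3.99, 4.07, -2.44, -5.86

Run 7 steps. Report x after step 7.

step 1: x_pred=0.6914  r=1.7486  x^+=2.1200  v^+=0.7360  a^+=0.9777
step 2: x_pred=3.7262  r=-6.8562  x^+=-1.8753  v^+=-0.1096  a^+=-0.2680
step 3: x_pred=-2.2040  r=0.3540  x^+=-1.9148  v^+=-0.3290  a^+=-0.2036
step 4: x_pred=-2.4620  r=6.4520  x^+=2.8093  v^+=1.3335  a^+=0.9686
step 5: x_pred=5.1319  r=-1.0619  x^+=4.2643  v^+=2.1913  a^+=0.7757
step 6: x_pred=7.4836  r=-9.9236  x^+=-0.6240  v^+=0.1938  a^+=-1.0273
step 7: x_pred=-1.1415  r=-4.7185  x^+=-4.9965  v^+=-2.4453  a^+=-1.8845

x_post = -4.9965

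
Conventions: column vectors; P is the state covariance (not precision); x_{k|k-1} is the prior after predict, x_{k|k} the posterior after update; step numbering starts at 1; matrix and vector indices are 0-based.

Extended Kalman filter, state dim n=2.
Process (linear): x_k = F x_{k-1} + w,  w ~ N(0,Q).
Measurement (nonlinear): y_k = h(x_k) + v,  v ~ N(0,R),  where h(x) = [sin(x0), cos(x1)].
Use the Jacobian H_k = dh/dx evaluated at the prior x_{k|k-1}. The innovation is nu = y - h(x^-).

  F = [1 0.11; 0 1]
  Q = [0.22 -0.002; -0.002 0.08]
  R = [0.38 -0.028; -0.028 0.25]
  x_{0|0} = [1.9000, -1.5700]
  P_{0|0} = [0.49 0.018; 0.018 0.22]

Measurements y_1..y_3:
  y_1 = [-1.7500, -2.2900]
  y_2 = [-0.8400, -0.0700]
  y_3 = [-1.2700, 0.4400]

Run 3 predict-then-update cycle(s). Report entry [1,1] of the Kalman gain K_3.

step 1: x^-=[1.7273, -1.5700]  P^-=[0.7166 0.0402; 0.0402 0.3000]  H_jac=[-0.1559 0.0000; 0.0000 1.0000]  S=[0.3974 -0.0343; -0.0343 0.5500]  K=[-0.2762 0.0559; 0.0314 0.5474]  nu=[-2.7378, -2.2908]  x^+=[2.3556, -2.9101]  P^+=[0.6835 0.0217; 0.0217 0.1360]
step 2: x^-=[2.0355, -2.9101]  P^-=[0.9099 0.0347; 0.0347 0.2160]  H_jac=[-0.4481 0.0000; 0.0000 0.2295]  S=[0.5627 -0.0316; -0.0316 0.2614]  K=[-0.7279 -0.0575; -0.0171 0.1875]  nu=[-1.7340, 0.9033]  x^+=[3.2456, -2.7110]  P^+=[0.6136 0.0262; 0.0262 0.2064]
step 3: x^-=[2.9474, -2.7110]  P^-=[0.8419 0.0469; 0.0469 0.2864]  H_jac=[-0.9812 0.0000; 0.0000 0.4174]  S=[1.1905 -0.0472; -0.0472 0.2999]  K=[-0.6956 -0.0442; -0.0230 0.3950]  nu=[-1.4630, 1.3487]  x^+=[3.9054, -2.1446]  P^+=[0.2681 0.0202; 0.0202 0.2381]

K[1,1] = 0.3950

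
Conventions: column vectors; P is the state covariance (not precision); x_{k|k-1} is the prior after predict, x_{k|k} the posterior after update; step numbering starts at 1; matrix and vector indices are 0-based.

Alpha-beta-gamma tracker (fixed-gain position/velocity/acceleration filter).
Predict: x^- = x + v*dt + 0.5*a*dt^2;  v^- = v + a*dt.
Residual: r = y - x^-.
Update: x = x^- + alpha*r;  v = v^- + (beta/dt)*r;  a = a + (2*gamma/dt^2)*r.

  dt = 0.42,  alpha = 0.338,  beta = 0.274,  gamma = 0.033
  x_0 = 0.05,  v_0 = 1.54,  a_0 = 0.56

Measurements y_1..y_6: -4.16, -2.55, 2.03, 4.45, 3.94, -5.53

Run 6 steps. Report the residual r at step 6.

resid = -11.3239

step 1: x_pred=0.7462  r=-4.9062  x^+=-0.9121  v^+=-1.4255  a^+=-1.2757
step 2: x_pred=-1.6233  r=-0.9267  x^+=-1.9365  v^+=-2.5658  a^+=-1.6224
step 3: x_pred=-3.1573  r=5.1873  x^+=-1.4040  v^+=0.1369  a^+=0.3185
step 4: x_pred=-1.3184  r=5.7684  x^+=0.6313  v^+=4.0338  a^+=2.4767
step 5: x_pred=2.5440  r=1.3960  x^+=3.0158  v^+=5.9848  a^+=2.9990
step 6: x_pred=5.7939  r=-11.3239  x^+=1.9665  v^+=-0.1432  a^+=-1.2378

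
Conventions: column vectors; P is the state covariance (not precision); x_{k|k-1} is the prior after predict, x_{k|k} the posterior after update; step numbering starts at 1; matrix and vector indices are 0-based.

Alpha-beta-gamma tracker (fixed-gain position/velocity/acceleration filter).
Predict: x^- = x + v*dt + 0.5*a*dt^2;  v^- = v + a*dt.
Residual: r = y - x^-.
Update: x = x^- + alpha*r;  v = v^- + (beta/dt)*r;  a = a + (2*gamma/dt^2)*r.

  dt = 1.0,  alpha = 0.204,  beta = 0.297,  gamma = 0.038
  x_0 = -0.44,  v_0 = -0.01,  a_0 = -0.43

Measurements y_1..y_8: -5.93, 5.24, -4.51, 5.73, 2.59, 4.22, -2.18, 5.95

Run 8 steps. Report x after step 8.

x_post = 6.8303

step 1: x_pred=-0.6650  r=-5.2650  x^+=-1.7391  v^+=-2.0037  a^+=-0.8301
step 2: x_pred=-4.1578  r=9.3978  x^+=-2.2407  v^+=-0.0427  a^+=-0.1159
step 3: x_pred=-2.3413  r=-2.1687  x^+=-2.7837  v^+=-0.8027  a^+=-0.2807
step 4: x_pred=-3.7268  r=9.4568  x^+=-1.7976  v^+=1.7252  a^+=0.4380
step 5: x_pred=0.1466  r=2.4434  x^+=0.6451  v^+=2.8889  a^+=0.6237
step 6: x_pred=3.8458  r=0.3742  x^+=3.9222  v^+=3.6237  a^+=0.6521
step 7: x_pred=7.8720  r=-10.0520  x^+=5.8214  v^+=1.2904  a^+=-0.1118
step 8: x_pred=7.0559  r=-1.1059  x^+=6.8303  v^+=0.8501  a^+=-0.1959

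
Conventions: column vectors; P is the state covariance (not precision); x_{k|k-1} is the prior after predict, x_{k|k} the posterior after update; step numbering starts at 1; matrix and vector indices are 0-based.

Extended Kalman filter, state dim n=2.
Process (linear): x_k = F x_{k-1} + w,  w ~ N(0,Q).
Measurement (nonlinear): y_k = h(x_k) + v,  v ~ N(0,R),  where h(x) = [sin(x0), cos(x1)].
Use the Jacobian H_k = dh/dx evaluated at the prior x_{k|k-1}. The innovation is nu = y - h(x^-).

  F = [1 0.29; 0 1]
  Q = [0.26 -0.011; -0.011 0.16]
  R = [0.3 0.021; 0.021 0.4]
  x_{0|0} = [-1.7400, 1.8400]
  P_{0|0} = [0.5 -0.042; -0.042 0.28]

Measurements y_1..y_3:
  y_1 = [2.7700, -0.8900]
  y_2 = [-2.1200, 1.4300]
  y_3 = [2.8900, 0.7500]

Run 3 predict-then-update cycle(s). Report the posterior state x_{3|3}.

x_post = [5.9912, 1.3018]

step 1: x^-=[-1.2064, 1.8400]  P^-=[0.7592 0.0282; 0.0282 0.4400]  H_jac=[0.3564 0.0000; 0.0000 -0.9640]  S=[0.3964 0.0113; 0.0113 0.8089]  K=[0.6837 -0.0432; 0.0403 -0.5249]  nu=[3.7043, -0.6240]  x^+=[1.3533, 2.3170]  P^+=[0.5730 0.0030; 0.0030 0.2169]
step 2: x^-=[2.0253, 2.3170]  P^-=[0.8530 0.0549; 0.0549 0.3769]  H_jac=[-0.4390 0.0000; 0.0000 -0.7343]  S=[0.4644 0.0387; 0.0387 0.6032]  K=[-0.8051 -0.0152; -0.0138 -0.4579]  nu=[-3.0185, 2.1088]  x^+=[4.4234, 1.3928]  P^+=[0.5509 0.0313; 0.0313 0.2499]
step 3: x^-=[4.8273, 1.3928]  P^-=[0.8501 0.0928; 0.0928 0.4099]  H_jac=[0.1146 0.0000; 0.0000 -0.9842]  S=[0.3112 0.0105; 0.0105 0.7970]  K=[0.3172 -0.1187; 0.0513 -0.5068]  nu=[3.8834, 0.5729]  x^+=[5.9912, 1.3018]  P^+=[0.8083 0.0415; 0.0415 0.2049]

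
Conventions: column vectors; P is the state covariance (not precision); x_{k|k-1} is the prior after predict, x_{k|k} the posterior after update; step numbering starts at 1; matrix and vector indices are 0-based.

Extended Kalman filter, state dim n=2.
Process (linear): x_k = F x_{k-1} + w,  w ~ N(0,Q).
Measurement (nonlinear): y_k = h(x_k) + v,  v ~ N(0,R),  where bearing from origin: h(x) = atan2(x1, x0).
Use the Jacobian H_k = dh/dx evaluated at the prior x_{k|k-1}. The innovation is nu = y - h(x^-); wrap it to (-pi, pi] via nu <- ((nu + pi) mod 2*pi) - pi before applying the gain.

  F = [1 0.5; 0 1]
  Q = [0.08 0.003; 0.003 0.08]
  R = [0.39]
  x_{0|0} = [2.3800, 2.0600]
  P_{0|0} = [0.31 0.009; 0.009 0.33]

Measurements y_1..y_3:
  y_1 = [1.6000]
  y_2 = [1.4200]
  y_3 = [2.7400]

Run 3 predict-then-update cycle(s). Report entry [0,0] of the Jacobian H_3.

step 1: x^-=[3.4100, 2.0600]  P^-=[0.4815 0.1770; 0.1770 0.4100]  H_jac=[-0.1298 0.2148]  S=[0.4072]  K=[-0.0601; 0.1599]  nu=[1.0566]  x^+=[3.3465, 2.2290]  P^+=[0.4800 0.1809; 0.1809 0.3996]
step 2: x^-=[4.4610, 2.2290]  P^-=[0.8408 0.3837; 0.3837 0.4796]  H_jac=[-0.0896 0.1794]  S=[0.3998]  K=[-0.0163; 0.1291]  nu=[0.9566]  x^+=[4.4454, 2.3525]  P^+=[0.8407 0.3845; 0.3845 0.4729]
step 3: x^-=[5.6216, 2.3525]  P^-=[1.4235 0.6240; 0.6240 0.5529]  H_jac=[-0.0633 0.1514]  S=[0.3964]  K=[0.0108; 0.1114]  nu=[2.3437]  x^+=[5.6469, 2.6136]  P^+=[1.4235 0.6235; 0.6235 0.5480]

H_jac[0,0] = -0.0633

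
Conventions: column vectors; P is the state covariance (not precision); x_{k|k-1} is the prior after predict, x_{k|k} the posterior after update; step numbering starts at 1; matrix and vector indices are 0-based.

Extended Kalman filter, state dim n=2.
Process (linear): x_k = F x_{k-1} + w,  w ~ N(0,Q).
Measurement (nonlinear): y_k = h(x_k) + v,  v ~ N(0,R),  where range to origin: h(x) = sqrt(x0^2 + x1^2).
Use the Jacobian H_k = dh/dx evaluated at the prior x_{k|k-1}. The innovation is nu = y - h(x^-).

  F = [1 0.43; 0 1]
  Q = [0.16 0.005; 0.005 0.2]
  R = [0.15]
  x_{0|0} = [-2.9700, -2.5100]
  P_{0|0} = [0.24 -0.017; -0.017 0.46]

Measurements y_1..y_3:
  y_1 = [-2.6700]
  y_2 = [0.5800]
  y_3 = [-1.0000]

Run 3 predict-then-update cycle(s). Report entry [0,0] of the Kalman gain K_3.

K[0,0] = 0.5639

step 1: x^-=[-4.0493, -2.5100]  P^-=[0.4704 0.1858; 0.1858 0.6600]  H_jac=[-0.8500 -0.5269]  S=[0.8395]  K=[-0.5929; -0.6023]  nu=[-7.4341]  x^+=[0.3586, 1.9679]  P^+=[0.1753 -0.1140; -0.1140 0.3554]
step 2: x^-=[1.2048, 1.9679]  P^-=[0.3030 0.0438; 0.0438 0.5554]  H_jac=[0.5221 0.8529]  S=[0.6756]  K=[0.2895; 0.7350]  nu=[-1.7275]  x^+=[0.7048, 0.6983]  P^+=[0.2464 -0.0999; -0.0999 0.1904]
step 3: x^-=[1.0050, 0.6983]  P^-=[0.3556 -0.0130; -0.0130 0.3904]  H_jac=[0.8212 0.5706]  S=[0.5048]  K=[0.5639; 0.4202]  nu=[-2.2238]  x^+=[-0.2490, -0.2361]  P^+=[0.1951 -0.1326; -0.1326 0.3013]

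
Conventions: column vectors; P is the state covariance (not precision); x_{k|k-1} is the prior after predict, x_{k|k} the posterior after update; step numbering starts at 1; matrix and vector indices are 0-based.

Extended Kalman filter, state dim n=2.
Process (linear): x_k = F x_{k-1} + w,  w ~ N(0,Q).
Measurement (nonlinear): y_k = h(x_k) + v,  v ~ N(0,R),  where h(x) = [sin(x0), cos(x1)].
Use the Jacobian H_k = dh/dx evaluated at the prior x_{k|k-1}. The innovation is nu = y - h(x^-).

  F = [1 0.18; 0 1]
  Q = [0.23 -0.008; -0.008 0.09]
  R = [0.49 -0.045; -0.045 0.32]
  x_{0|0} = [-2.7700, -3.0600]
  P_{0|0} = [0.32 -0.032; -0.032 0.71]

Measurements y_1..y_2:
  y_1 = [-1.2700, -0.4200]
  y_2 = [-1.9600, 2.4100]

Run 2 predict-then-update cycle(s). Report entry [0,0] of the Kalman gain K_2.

K[0,0] = -0.5223

step 1: x^-=[-3.3208, -3.0600]  P^-=[0.5615 0.0878; 0.0878 0.8000]  H_jac=[-0.9840 0.0000; 0.0000 0.0815]  S=[1.0336 -0.0520; -0.0520 0.3253]  K=[-0.5377 -0.0640; -0.0741 0.1886]  nu=[-1.4482, 0.5767]  x^+=[-2.5790, -2.8440]  P^+=[0.2648 0.0455; 0.0455 0.7813]
step 2: x^-=[-3.0909, -2.8440]  P^-=[0.5365 0.1782; 0.1782 0.8713]  H_jac=[-0.9987 0.0000; 0.0000 0.2933]  S=[1.0252 -0.0972; -0.0972 0.3949]  K=[-0.5223 0.0038; -0.1149 0.6187]  nu=[-1.9093, 3.3660]  x^+=[-2.0809, -0.5419]  P^+=[0.2564 0.0843; 0.0843 0.6928]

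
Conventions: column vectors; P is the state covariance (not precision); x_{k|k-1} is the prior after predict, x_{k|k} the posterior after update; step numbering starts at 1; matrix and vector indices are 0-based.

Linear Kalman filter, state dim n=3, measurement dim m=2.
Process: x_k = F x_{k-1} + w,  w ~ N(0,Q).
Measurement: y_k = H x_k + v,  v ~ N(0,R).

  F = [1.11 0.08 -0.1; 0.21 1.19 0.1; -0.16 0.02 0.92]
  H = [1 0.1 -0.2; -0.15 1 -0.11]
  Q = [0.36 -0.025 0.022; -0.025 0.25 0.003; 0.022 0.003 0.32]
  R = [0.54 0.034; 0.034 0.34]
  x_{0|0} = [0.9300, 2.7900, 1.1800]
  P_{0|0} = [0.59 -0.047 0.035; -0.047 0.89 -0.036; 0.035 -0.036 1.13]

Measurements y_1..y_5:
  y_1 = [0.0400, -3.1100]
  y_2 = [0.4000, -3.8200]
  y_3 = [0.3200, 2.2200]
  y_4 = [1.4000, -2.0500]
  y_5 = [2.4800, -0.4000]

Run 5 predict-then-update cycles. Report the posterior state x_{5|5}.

x_post = [1.9635, -0.2793, 0.1736]

step 1: x^-=[1.1375, 3.6334, 0.9926]  P^-=[1.0884 0.1302 -0.1520; 0.1302 1.5171 0.0838; -0.1520 0.0838 1.2806]  S=[1.7783 0.1734; 0.1734 1.8345]  K=[0.6433 -0.0697; 0.0707 0.8046; -0.2251 0.0026]  nu=[-1.2623, -6.4636]  x^+=[0.7759, -1.6564, 1.2600]  P^+=[0.3592 0.0634 0.1027; 0.0634 0.3008 0.1396; 0.1027 0.1396 1.1907]
step 2: x^-=[0.6027, -1.6822, 1.0019]  P^-=[0.8026 0.1540 -0.0337; 0.1540 0.7730 0.2672; -0.0337 0.2672 1.3116]  S=[1.4364 0.1177; 0.1177 1.0408]  K=[0.5766 -0.0294; 0.0677 0.6846; -0.1994 0.1455]  nu=[0.1659, -1.9372]  x^+=[0.7553, -2.9971, 0.6870]  P^+=[0.3282 0.0726 0.1253; 0.0726 0.2677 0.1978; 0.1253 0.1978 1.2393]
step 3: x^-=[0.5300, -3.3392, 0.4512]  P^-=[0.7603 0.1511 -0.0050; 0.1511 0.7446 0.3380; -0.0050 0.3380 1.3473]  S=[1.3804 0.1019; 0.1019 0.9982]  K=[0.5640 -0.0200; 0.0642 0.6795; -0.1899 0.2103]  nu=[0.2142, 5.6884]  x^+=[0.5372, 0.5395, 1.6067]  P^+=[0.3232 0.0757 0.1345; 0.0757 0.2692 0.2240; 0.1345 0.2240 1.2616]
step 4: x^-=[0.4788, 0.9155, 1.4030]  P^-=[0.7525 0.1518 0.0052; 0.1518 0.7548 0.3700; 0.0052 0.3700 1.3643]  S=[1.3681 0.0977; 0.0977 1.0015]  K=[0.5616 -0.0165; 0.0632 0.6842; -0.1855 0.2369]  nu=[1.1103, -2.7394]  x^+=[1.1474, -0.8885, 0.5481]  P^+=[0.3226 0.0771 0.1384; 0.0771 0.2721 0.2347; 0.1384 0.2347 1.2696]
step 5: x^-=[1.1477, -0.7615, 0.3029]  P^-=[0.7512 0.1530 0.0094; 0.1530 0.7625 0.3830; 0.0094 0.3830 1.3704]  S=[1.3652 0.0968; 0.0968 1.0062]  K=[0.5612 -0.0150; 0.0631 0.6871; -0.1834 0.2471]  nu=[1.4690, 0.5670]  x^+=[1.9635, -0.2793, 0.1736]  P^+=[0.3227 0.0778 0.1399; 0.0778 0.2737 0.2387; 0.1399 0.2387 1.2718]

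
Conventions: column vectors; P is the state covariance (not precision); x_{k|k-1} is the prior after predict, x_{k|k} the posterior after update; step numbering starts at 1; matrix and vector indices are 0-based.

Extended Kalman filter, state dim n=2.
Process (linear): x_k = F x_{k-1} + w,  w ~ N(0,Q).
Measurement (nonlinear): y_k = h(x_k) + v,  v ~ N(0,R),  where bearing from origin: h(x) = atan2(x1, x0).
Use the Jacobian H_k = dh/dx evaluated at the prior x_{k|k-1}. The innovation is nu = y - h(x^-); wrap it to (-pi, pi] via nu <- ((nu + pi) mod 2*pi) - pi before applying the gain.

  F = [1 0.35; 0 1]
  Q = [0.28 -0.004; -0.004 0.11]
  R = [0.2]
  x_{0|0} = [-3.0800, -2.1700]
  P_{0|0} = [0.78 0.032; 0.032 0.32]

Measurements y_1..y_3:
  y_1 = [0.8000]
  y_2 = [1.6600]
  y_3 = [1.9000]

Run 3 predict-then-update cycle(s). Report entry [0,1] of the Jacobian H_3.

H_jac[0,1] = -0.1692

step 1: x^-=[-3.8395, -2.1700]  P^-=[1.1216 0.1400; 0.1400 0.4300]  H_jac=[0.1116 -0.1974]  S=[0.2245]  K=[0.4342; -0.3084]  nu=[-2.8560]  x^+=[-5.0795, -1.2891]  P^+=[1.0793 0.1701; 0.1701 0.4086]
step 2: x^-=[-5.5307, -1.2891]  P^-=[1.5284 0.3091; 0.3091 0.5186]  H_jac=[0.0400 -0.1715]  S=[0.2135]  K=[0.0379; -0.3588]  nu=[-1.7106]  x^+=[-5.5955, -0.6753]  P^+=[1.5281 0.3120; 0.3120 0.4912]
step 3: x^-=[-5.8318, -0.6753]  P^-=[2.0866 0.4799; 0.4799 0.6012]  H_jac=[0.0196 -0.1692]  S=[0.2148]  K=[-0.1877; -0.4297]  nu=[-1.3569]  x^+=[-5.5772, -0.0923]  P^+=[2.0791 0.4626; 0.4626 0.5615]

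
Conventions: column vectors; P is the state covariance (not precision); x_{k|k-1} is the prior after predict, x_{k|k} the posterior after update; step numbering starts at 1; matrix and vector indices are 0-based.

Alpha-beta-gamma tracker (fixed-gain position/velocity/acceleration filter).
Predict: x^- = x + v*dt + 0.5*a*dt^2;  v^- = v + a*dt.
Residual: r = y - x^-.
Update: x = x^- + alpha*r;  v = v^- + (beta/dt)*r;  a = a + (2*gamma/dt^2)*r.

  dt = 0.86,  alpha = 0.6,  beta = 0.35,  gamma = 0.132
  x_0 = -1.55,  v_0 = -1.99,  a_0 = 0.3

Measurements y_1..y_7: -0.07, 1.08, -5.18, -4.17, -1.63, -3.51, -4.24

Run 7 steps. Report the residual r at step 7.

step 1: x_pred=-3.1505  r=3.0805  x^+=-1.3022  v^+=-0.4783  a^+=1.3996
step 2: x_pred=-1.1960  r=2.2760  x^+=0.1696  v^+=1.6516  a^+=2.2120
step 3: x_pred=2.4080  r=-7.5880  x^+=-2.1448  v^+=0.4658  a^+=-0.4965
step 4: x_pred=-1.9279  r=-2.2421  x^+=-3.2732  v^+=-0.8738  a^+=-1.2969
step 5: x_pred=-4.5042  r=2.8742  x^+=-2.7797  v^+=-0.8193  a^+=-0.2709
step 6: x_pred=-3.5845  r=0.0745  x^+=-3.5398  v^+=-1.0220  a^+=-0.2443
step 7: x_pred=-4.5091  r=0.2691  x^+=-4.3476  v^+=-1.1226  a^+=-0.1483

resid = 0.2691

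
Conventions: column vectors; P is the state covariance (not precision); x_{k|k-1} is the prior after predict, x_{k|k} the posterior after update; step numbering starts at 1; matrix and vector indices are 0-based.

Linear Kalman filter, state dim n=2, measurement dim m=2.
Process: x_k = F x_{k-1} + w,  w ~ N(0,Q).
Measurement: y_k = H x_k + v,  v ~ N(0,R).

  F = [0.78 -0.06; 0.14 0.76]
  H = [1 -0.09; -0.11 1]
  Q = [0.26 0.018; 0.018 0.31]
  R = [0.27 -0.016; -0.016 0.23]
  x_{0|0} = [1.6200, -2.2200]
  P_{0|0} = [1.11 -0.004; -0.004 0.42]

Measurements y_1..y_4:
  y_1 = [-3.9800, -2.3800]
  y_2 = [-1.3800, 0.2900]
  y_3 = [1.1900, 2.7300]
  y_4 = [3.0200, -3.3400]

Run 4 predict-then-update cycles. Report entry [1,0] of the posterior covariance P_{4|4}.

P_post[1,0] = 0.0187

step 1: x^-=[1.3968, -1.4604]  P^-=[0.9372 0.1177; 0.1177 0.5735]  S=[1.1907 -0.0518; -0.0518 0.7889]  K=[0.7813 0.0699; 0.0867 0.7162]  nu=[-5.5082, -0.7660]  x^+=[-2.9601, -2.4865]  P^+=[0.2122 0.0269; 0.0269 0.1663]
step 2: x^-=[-2.1597, -2.3042]  P^-=[0.3872 0.0493; 0.0493 0.4159]  S=[0.6517 -0.0462; -0.0462 0.6398]  K=[0.5911 0.0532; 0.0641 0.6463]  nu=[0.5724, 2.3566]  x^+=[-1.6960, -0.7445]  P^+=[0.1606 0.0204; 0.0204 0.1499]
step 3: x^-=[-1.2782, -0.8032]  P^-=[0.3563 0.0407; 0.0407 0.4041]  S=[0.6223 -0.0505; -0.0505 0.6294]  K=[0.5706 0.0481; 0.0588 0.6396]  nu=[2.3959, 3.3926]  x^+=[0.2522, 1.5074]  P^+=[0.1550 0.0190; 0.0190 0.1482]
step 4: x^-=[0.1063, 1.1810]  P^-=[0.3531 0.0393; 0.0393 0.4027]  S=[0.6193 -0.0514; -0.0514 0.6283]  K=[0.5684 0.0472; 0.0579 0.6388]  nu=[3.0200, -4.5093]  x^+=[1.6099, -1.5245]  P^+=[0.1544 0.0187; 0.0187 0.1481]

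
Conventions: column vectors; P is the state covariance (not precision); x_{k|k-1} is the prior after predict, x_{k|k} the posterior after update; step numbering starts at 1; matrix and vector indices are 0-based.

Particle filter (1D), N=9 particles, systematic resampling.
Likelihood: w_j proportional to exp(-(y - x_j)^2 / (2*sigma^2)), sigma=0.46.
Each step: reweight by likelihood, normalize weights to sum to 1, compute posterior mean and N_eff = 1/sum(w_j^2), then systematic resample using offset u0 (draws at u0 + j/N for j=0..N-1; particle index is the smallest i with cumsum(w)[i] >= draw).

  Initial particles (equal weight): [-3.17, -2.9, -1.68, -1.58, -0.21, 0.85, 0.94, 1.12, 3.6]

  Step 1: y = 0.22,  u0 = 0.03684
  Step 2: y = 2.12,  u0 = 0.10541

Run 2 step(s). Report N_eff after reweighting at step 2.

N_eff = 3.5924

step 1: w=[0.0000, 0.0000, 0.0001, 0.0003, 0.4367, 0.2646, 0.1986, 0.0997, 0.0000]  mean=0.4308  Neff=3.2251  idx=[4, 4, 4, 4, 5, 5, 6, 6, 7]
step 2: w=[0.0000, 0.0000, 0.0000, 0.0000, 0.1039, 0.1039, 0.1750, 0.1750, 0.4422]  mean=1.0008  Neff=3.5924  idx=[5, 6, 6, 7, 7, 8, 8, 8, 8]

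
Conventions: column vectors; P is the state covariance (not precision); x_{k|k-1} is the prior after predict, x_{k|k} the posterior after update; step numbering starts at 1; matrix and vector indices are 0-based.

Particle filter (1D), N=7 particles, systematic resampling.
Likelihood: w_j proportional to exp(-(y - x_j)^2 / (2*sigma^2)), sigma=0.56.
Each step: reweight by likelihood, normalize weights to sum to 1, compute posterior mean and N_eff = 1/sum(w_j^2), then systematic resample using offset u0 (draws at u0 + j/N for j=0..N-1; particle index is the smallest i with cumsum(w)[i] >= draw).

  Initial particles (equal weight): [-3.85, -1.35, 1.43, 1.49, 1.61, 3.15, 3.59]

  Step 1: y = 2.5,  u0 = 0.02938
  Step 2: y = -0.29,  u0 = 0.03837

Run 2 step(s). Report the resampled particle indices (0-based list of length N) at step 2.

step 1: w=[0.0000, 0.0000, 0.1239, 0.1512, 0.2174, 0.3919, 0.1156]  mean=2.4021  Neff=3.9614  idx=[2, 3, 4, 4, 5, 5, 6]
step 2: w=[0.4127, 0.2953, 0.1460, 0.1460, 0.0000, 0.0000, 0.0000]  mean=1.5003  Neff=3.3318  idx=[0, 0, 0, 1, 1, 2, 3]

resampled_idx = [0, 0, 0, 1, 1, 2, 3]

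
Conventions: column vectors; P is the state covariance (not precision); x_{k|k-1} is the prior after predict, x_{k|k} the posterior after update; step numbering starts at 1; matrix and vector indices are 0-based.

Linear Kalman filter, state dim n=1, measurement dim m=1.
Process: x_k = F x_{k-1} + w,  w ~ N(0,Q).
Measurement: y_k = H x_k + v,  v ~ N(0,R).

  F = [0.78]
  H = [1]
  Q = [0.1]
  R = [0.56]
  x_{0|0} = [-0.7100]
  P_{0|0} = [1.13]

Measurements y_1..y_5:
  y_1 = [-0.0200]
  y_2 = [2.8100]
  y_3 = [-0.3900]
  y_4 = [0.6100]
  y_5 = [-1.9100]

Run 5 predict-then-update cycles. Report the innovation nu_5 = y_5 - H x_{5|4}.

step 1: x^-=[-0.5538]  P^-=[0.7875]  S=[1.3475]  K=[0.5844]  nu=[0.5338]  x^+=[-0.2418]  P^+=[0.3273]
step 2: x^-=[-0.1886]  P^-=[0.2991]  S=[0.8591]  K=[0.3482]  nu=[2.9986]  x^+=[0.8554]  P^+=[0.1950]
step 3: x^-=[0.6672]  P^-=[0.2186]  S=[0.7786]  K=[0.2808]  nu=[-1.0572]  x^+=[0.3704]  P^+=[0.1572]
step 4: x^-=[0.2889]  P^-=[0.1957]  S=[0.7557]  K=[0.2589]  nu=[0.3211]  x^+=[0.3720]  P^+=[0.1450]
step 5: x^-=[0.2902]  P^-=[0.1882]  S=[0.7482]  K=[0.2516]  nu=[-2.2002]  x^+=[-0.2633]  P^+=[0.1409]

innov = [-2.2002]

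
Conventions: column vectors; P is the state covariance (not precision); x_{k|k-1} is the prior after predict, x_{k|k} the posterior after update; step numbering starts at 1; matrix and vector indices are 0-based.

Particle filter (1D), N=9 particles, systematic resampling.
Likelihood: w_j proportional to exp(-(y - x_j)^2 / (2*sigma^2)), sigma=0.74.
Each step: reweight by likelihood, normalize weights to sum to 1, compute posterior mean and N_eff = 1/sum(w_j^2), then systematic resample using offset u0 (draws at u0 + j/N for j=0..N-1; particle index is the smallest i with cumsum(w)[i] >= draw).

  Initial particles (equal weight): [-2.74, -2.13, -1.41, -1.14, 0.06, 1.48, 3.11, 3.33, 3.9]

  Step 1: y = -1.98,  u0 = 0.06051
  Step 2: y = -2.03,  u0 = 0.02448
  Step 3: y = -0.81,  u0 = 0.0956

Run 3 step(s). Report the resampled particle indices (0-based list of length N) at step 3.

resampled_idx = [3, 4, 6, 6, 7, 7, 8, 8, 8]

step 1: w=[0.2063, 0.3425, 0.2598, 0.1835, 0.0078, 0.0000, 0.0000, 0.0000, 0.0000]  mean=-1.8699  Neff=3.8296  idx=[0, 0, 1, 1, 1, 2, 2, 3, 3]
step 2: w=[0.0954, 0.0954, 0.1498, 0.1498, 0.1498, 0.1065, 0.1065, 0.0734, 0.0734]  mean=-1.9479  Neff=8.4037  idx=[0, 1, 2, 3, 3, 4, 5, 6, 7]
step 3: w=[0.0103, 0.0103, 0.0631, 0.0631, 0.0631, 0.0631, 0.2231, 0.2231, 0.2806]  mean=-1.5436  Neff=5.1432  idx=[3, 4, 6, 6, 7, 7, 8, 8, 8]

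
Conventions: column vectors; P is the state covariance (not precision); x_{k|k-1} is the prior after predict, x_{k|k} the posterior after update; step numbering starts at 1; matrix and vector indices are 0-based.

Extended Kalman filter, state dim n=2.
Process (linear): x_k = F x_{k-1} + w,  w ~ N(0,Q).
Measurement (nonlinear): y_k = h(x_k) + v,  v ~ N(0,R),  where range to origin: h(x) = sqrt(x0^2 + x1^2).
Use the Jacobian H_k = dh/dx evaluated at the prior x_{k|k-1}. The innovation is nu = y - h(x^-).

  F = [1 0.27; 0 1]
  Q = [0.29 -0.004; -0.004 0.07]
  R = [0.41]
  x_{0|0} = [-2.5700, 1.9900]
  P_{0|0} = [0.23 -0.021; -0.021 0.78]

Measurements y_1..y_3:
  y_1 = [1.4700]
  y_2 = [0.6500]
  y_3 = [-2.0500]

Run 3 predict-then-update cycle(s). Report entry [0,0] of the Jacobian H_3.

H_jac[0,0] = -0.3905

step 1: x^-=[-2.0327, 1.9900]  P^-=[0.5655 0.1856; 0.1856 0.8500]  H_jac=[-0.7146 0.6996]  S=[0.9292]  K=[-0.2952; 0.4972]  nu=[-1.3746]  x^+=[-1.6269, 1.3065]  P^+=[0.4846 0.3220; 0.3220 0.6203]
step 2: x^-=[-1.2742, 1.3065]  P^-=[0.9936 0.4854; 0.4854 0.6903]  H_jac=[-0.6982 0.7159]  S=[0.7629]  K=[-0.4538; 0.2035]  nu=[-1.1750]  x^+=[-0.7409, 1.0674]  P^+=[0.8365 0.5559; 0.5559 0.6587]
step 3: x^-=[-0.4527, 1.0674]  P^-=[1.4747 0.7298; 0.7298 0.7287]  H_jac=[-0.3905 0.9206]  S=[0.7278]  K=[0.1319; 0.5302]  nu=[-3.2094]  x^+=[-0.8760, -0.6344]  P^+=[1.4621 0.6789; 0.6789 0.5241]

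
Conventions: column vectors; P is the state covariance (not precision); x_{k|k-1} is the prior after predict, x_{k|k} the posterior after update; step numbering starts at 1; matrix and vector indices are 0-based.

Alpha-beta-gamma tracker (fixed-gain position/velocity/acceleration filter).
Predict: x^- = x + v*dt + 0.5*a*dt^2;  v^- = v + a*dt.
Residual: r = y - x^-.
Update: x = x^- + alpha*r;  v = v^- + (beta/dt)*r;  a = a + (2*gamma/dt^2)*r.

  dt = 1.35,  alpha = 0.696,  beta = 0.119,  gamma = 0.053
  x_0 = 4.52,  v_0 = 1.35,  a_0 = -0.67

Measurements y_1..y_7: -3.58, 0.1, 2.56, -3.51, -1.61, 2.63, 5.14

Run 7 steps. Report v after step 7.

v_post = -1.6419

step 1: x_pred=5.7320  r=-9.3120  x^+=-0.7492  v^+=-0.3753  a^+=-1.2116
step 2: x_pred=-2.3599  r=2.4599  x^+=-0.6478  v^+=-1.7942  a^+=-1.0685
step 3: x_pred=-4.0436  r=6.6036  x^+=0.5525  v^+=-2.6546  a^+=-0.6844
step 4: x_pred=-3.6549  r=0.1449  x^+=-3.5540  v^+=-3.5658  a^+=-0.6760
step 5: x_pred=-8.9839  r=7.3739  x^+=-3.8517  v^+=-3.8284  a^+=-0.2471
step 6: x_pred=-9.2453  r=11.8753  x^+=-0.9801  v^+=-3.1153  a^+=0.4435
step 7: x_pred=-4.7815  r=9.9215  x^+=2.1238  v^+=-1.6419  a^+=1.0206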